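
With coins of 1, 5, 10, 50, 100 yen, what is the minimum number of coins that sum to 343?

343 = 3×100 + 4×10 + 3×1
Total coins = 3 + 4 + 3 = 10

10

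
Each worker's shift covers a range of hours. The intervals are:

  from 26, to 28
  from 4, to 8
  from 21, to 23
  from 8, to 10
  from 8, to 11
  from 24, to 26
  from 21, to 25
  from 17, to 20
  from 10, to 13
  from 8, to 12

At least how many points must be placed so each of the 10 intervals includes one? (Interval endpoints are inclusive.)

By right end: [4,8]  [8,10]  [8,11]  [8,12]  [10,13]  [17,20]  [21,23]  [21,25]  [24,26]  [26,28]
[4,8] uncovered → point at 8; [10,13] uncovered → point at 13; [17,20] uncovered → point at 20; [21,23] uncovered → point at 23; [24,26] uncovered → point at 26.
Points: 8, 13, 20, 23, 26 (5 total).

5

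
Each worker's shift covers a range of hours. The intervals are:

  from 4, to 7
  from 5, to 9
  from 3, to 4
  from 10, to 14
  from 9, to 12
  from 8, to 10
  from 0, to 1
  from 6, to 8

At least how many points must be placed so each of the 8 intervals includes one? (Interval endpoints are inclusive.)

4

Sorted: [0,1] [3,4] [4,7] [6,8] [5,9] [8,10] [9,12] [10,14]
{[0,1]} hit by 1; {[3,4],[4,7]} hit by 4; {[6,8],[5,9],[8,10]} hit by 8; {[9,12],[10,14]} hit by 12.
Points: 1, 4, 8, 12 (4 total).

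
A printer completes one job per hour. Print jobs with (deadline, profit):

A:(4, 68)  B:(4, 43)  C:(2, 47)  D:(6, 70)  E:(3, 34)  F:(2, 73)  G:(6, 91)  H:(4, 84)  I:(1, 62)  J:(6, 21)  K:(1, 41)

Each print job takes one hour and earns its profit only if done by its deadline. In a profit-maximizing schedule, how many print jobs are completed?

Profit order: G=91 H=84 F=73 D=70 A=68 I=62 C=47 B=43 K=41 E=34 J=21
Assign: G→slot 6, H→slot 4, F→slot 2, D→slot 5, A→slot 3, I→slot 1, C skipped, B skipped, K skipped, E skipped, J skipped.
Slots: [1:I] [2:F] [3:A] [4:H] [5:D] [6:G]
6 of 11 scheduled.

6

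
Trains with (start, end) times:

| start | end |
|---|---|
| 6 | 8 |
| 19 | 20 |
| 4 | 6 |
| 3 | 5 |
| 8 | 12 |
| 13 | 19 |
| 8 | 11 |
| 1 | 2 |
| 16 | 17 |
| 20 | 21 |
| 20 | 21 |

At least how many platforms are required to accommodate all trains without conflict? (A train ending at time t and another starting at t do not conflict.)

2

The answer is the maximum number of intervals overlapping at any instant.
Events (time:±→running): 1:+→1 2:-→0 3:+→1 4:+→2 … peak 2.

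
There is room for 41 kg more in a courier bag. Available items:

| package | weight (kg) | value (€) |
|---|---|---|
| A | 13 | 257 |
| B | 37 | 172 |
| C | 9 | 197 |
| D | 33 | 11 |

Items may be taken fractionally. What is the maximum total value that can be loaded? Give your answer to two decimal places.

542.32

Ratios (sorted): C 21.89, A 19.77, B 4.65, D 0.33
take C (9 @ 197); take A (13 @ 257); take 19/37 of B → 88.32. Capacity used 41/41.
Total value = 542.32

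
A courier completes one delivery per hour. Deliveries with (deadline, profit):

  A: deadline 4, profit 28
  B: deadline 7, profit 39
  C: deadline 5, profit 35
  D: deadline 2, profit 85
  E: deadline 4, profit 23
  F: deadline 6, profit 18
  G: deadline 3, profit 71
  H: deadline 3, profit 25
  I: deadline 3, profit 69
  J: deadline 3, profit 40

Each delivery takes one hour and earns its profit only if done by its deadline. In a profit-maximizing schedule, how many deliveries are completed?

7

By profit: D(d2,85), G(d3,71), I(d3,69), J(d3,40), B(d7,39), C(d5,35), A(d4,28), H(d3,25), E(d4,23), F(d6,18)
D→slot 2; G→slot 3; I→slot 1; J skipped; B→slot 7; C→slot 5; A→slot 4; H skipped; E skipped; F→slot 6.
7 of 10 scheduled.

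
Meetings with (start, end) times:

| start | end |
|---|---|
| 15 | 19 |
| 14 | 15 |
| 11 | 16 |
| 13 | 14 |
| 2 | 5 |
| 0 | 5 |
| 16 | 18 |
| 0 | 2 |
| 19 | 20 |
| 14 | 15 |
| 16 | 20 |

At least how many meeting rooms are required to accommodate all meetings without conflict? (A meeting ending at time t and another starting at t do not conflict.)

3

starts: [0, 0, 2, 11, 13, 14, 14, 15, 16, 16, 19]
ends:   [2, 5, 5, 14, 15, 15, 16, 18, 19, 20, 20]
s0→1 s0→2 e2→1 s2→2 e5→1 e5→0 s11→1 s13→2 e14→1 s14→2 s14→3  — peak 3.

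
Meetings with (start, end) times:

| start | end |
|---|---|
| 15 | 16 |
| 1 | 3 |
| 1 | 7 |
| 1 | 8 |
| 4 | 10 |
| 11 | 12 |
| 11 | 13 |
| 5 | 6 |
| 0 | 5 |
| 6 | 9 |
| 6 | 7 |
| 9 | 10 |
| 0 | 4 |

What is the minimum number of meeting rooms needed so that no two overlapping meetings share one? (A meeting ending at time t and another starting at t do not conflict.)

starts: [0, 0, 1, 1, 1, 4, 5, 6, 6, 9, 11, 11, 15]
ends:   [3, 4, 5, 6, 7, 7, 8, 9, 10, 10, 12, 13, 16]
s0→1 s0→2 s1→3 s1→4 s1→5  — peak 5.

5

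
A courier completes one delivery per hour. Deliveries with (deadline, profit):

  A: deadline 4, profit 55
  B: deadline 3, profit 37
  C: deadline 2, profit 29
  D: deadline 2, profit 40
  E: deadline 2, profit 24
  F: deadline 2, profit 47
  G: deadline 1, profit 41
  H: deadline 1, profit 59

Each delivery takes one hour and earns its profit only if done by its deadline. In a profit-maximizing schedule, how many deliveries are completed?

Profit order: H=59 A=55 F=47 G=41 D=40 B=37 C=29 E=24
Assign: H→slot 1, A→slot 4, F→slot 2, G skipped, D skipped, B→slot 3, C skipped, E skipped.
Slots: [1:H] [2:F] [3:B] [4:A]
4 of 8 scheduled.

4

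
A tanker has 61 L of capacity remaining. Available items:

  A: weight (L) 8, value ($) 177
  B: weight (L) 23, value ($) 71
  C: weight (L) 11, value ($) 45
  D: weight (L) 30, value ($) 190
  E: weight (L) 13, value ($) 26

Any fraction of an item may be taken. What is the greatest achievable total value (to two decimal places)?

Ratios (sorted): A 22.12, D 6.33, C 4.09, B 3.09, E 2.00
take A (8 @ 177); take D (30 @ 190); take C (11 @ 45); take 12/23 of B → 37.04. Capacity used 61/61.
Total value = 449.04

449.04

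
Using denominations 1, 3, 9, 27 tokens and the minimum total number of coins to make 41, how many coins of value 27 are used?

Greedy: take as many of the largest coin as possible, then repeat with the remainder.
41 = 1×27 + 1×9 + 1×3 + 2×1
Count of 27: 1

1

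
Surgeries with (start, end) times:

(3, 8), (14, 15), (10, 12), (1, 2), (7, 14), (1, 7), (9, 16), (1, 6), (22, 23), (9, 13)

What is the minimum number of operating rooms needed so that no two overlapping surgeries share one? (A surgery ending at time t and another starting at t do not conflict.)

Count concurrent intervals with a sweep; the peak is the room count.
starts: [1, 1, 1, 3, 7, 9, 9, 10, 14, 22]
ends:   [2, 6, 7, 8, 12, 13, 14, 15, 16, 23]
s1→1 s1→2 s1→3 e2→2 s3→3 e6→2 e7→1 s7→2 e8→1 s9→2 s9→3 s10→4  — peak 4.

4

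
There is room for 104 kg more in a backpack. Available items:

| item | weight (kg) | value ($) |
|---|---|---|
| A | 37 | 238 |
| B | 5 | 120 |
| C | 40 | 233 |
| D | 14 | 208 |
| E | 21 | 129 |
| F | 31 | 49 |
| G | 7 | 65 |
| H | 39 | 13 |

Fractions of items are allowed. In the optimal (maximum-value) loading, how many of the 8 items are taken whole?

Order: B (120/5=24.00) > D (208/14=14.86) > G (65/7=9.29) > A (238/37=6.43) > E (129/21=6.14) > C (233/40=5.83) > F (49/31=1.58) > H (13/39=0.33)
Fill: take B (5 @ 120) → take D (14 @ 208) → take G (7 @ 65) → take A (37 @ 238) → take E (21 @ 129) → take 20/40 of C → 116.50; 104/104 used.
5 item(s) taken whole; one partial (take 20/40 of C).

5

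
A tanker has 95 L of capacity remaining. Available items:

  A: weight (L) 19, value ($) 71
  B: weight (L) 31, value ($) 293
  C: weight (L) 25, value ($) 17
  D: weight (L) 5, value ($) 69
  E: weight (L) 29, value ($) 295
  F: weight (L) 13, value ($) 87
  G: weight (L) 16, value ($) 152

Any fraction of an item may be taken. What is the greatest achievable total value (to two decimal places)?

Order: D (69/5=13.80) > E (295/29=10.17) > G (152/16=9.50) > B (293/31=9.45) > F (87/13=6.69) > A (71/19=3.74) > C (17/25=0.68)
Fill: take D (5 @ 69) → take E (29 @ 295) → take G (16 @ 152) → take B (31 @ 293) → take F (13 @ 87) → take 1/19 of A → 3.74; 95/95 used.
Total value = 899.74

899.74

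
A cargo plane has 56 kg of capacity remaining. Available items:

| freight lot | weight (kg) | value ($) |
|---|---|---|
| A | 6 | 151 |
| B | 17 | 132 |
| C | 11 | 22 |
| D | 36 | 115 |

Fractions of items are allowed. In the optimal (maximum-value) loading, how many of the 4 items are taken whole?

2

Greedy by value/weight ratio, highest first.
Ratios (sorted): A 25.17, B 7.76, D 3.19, C 2.00
take A (6 @ 151); take B (17 @ 132); take 33/36 of D → 105.42. Capacity used 56/56.
2 item(s) taken whole; one partial (take 33/36 of D).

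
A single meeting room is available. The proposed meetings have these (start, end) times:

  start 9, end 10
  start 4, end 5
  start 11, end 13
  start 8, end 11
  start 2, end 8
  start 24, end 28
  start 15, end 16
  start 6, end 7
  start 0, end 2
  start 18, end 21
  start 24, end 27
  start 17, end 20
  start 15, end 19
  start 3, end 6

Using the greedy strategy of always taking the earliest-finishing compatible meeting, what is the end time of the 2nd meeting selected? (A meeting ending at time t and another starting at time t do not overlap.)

Sort by end time and greedily take each interval whose start is ≥ the last chosen end.
Sorted by end: (0,2)  (4,5)  (3,6)  (6,7)  (2,8)  (9,10)  (8,11)  (11,13)  (15,16)  (15,19)  (17,20)  (18,21)  (24,27)  (24,28)
take (0,2); take (4,5); skip (3,6); take (6,7); take (9,10); take (11,13); take (15,16); take (17,20); skip (18,21); take (24,27); skip (24,28).
Selected: (0,2) (4,5) (6,7) (9,10) (11,13) (15,16) (17,20) (24,27)

5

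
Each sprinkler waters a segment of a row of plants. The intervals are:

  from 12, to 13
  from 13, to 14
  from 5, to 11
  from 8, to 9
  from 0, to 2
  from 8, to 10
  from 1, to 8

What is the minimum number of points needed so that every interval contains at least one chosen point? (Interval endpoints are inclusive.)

Sorted: [0,2] [1,8] [8,9] [8,10] [5,11] [12,13] [13,14]
{[0,2],[1,8]} hit by 2; {[8,9],[8,10],[5,11]} hit by 9; {[12,13],[13,14]} hit by 13.
Points: 2, 9, 13 (3 total).

3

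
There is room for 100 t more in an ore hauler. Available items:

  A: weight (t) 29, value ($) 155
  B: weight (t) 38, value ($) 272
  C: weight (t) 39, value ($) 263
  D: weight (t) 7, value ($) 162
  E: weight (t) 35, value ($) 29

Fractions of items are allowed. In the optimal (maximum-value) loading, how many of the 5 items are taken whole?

3

Greedy by value/weight ratio, highest first.
Ratios (sorted): D 23.14, B 7.16, C 6.74, A 5.34, E 0.83
take D (7 @ 162); take B (38 @ 272); take C (39 @ 263); take 16/29 of A → 85.52. Capacity used 100/100.
3 item(s) taken whole; one partial (take 16/29 of A).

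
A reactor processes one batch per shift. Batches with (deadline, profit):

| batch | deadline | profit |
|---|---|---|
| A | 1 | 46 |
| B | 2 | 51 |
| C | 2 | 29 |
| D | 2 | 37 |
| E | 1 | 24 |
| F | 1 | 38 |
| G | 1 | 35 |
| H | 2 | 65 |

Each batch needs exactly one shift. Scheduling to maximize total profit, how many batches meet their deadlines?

2

Sort by profit descending; place each in the latest free slot ≤ its deadline.
Profit order: H=65 B=51 A=46 F=38 D=37 G=35 C=29 E=24
Assign: H→slot 2, B→slot 1, A skipped, F skipped, D skipped, G skipped, C skipped, E skipped.
Slots: [1:B] [2:H]
2 of 8 scheduled.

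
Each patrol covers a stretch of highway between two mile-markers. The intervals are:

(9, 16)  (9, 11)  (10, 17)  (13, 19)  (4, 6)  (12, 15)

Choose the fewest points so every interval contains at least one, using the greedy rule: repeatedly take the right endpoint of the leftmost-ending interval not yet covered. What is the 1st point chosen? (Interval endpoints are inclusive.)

6

Process intervals by earliest right end; each time one isn't hit yet, stab at its right endpoint.
By right end: [4,6]  [9,11]  [12,15]  [9,16]  [10,17]  [13,19]
[4,6] uncovered → point at 6; [9,11] uncovered → point at 11; [12,15] uncovered → point at 15.
Points: 6, 11, 15 (3 total).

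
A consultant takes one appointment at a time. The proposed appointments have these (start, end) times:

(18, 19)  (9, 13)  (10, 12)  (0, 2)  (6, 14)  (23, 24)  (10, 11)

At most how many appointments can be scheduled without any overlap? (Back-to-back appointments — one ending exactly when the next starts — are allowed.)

Sort by end time and greedily take each interval whose start is ≥ the last chosen end.
By end time: (0,2), (10,11), (10,12), (9,13), (6,14), (18,19), (23,24).
Pick (0,2); next start ≥ 2 → (10,11); next start ≥ 11 → (18,19); next start ≥ 19 → (23,24).
Selected 4 appointments.

4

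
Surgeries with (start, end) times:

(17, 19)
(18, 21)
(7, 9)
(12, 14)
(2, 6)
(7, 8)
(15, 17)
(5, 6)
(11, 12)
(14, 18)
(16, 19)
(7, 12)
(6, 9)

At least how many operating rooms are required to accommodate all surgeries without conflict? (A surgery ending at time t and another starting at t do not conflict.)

Count concurrent intervals with a sweep; the peak is the room count.
Events (time:±→running): 2:+→1 5:+→2 6:-→1 6:-→0 6:+→1 7:+→2 7:+→3 7:+→4 … peak 4.

4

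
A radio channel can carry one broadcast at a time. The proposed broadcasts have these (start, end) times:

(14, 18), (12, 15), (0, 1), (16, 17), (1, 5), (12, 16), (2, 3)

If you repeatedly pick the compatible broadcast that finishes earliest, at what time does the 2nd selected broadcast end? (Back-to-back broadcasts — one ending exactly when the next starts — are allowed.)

Sorted by end: (0,1)  (2,3)  (1,5)  (12,15)  (12,16)  (16,17)  (14,18)
take (0,1); take (2,3); skip (1,5); take (12,15); take (16,17).
Selected: (0,1) (2,3) (12,15) (16,17)

3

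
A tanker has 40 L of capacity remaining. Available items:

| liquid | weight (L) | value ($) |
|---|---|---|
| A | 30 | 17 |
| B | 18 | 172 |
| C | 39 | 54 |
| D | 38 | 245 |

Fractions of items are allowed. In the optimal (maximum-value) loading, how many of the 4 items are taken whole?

1

Ratios (sorted): B 9.56, D 6.45, C 1.38, A 0.57
take B (18 @ 172); take 22/38 of D → 141.84. Capacity used 40/40.
1 item(s) taken whole; one partial (take 22/38 of D).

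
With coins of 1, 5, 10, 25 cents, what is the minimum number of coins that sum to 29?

5

Greedy: take as many of the largest coin as possible, then repeat with the remainder.
29 − 1×25→4 − 4×1→0
Total coins = 1 + 4 = 5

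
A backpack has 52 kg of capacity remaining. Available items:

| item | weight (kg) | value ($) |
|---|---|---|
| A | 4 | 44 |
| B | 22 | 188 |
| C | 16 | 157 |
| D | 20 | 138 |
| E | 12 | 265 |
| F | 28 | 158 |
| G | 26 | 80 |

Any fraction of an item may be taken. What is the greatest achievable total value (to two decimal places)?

Ratios (sorted): E 22.08, A 11.00, C 9.81, B 8.55, D 6.90, F 5.64, G 3.08
take E (12 @ 265); take A (4 @ 44); take C (16 @ 157); take 20/22 of B → 170.91. Capacity used 52/52.
Total value = 636.91

636.91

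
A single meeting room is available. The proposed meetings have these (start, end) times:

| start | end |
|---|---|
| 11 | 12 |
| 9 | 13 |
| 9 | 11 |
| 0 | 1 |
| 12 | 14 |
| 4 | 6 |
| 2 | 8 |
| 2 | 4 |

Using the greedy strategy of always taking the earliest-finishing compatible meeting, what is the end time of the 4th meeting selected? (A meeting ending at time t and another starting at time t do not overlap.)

11

Order by finish time; keep every interval that doesn't clash with the previous kept one.
By end time: (0,1), (2,4), (4,6), (2,8), (9,11), (11,12), (9,13), (12,14).
Pick (0,1); next start ≥ 1 → (2,4); next start ≥ 4 → (4,6); next start ≥ 6 → (9,11); next start ≥ 11 → (11,12); next start ≥ 12 → (12,14).
Selected: (0,1) (2,4) (4,6) (9,11) (11,12) (12,14)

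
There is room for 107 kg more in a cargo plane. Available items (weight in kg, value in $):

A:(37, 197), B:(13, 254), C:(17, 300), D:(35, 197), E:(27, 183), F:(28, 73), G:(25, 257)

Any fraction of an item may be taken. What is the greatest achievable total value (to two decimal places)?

Ratios (sorted): B 19.54, C 17.65, G 10.28, E 6.78, D 5.63, A 5.32, F 2.61
take B (13 @ 254); take C (17 @ 300); take G (25 @ 257); take E (27 @ 183); take 25/35 of D → 140.71. Capacity used 107/107.
Total value = 1134.71

1134.71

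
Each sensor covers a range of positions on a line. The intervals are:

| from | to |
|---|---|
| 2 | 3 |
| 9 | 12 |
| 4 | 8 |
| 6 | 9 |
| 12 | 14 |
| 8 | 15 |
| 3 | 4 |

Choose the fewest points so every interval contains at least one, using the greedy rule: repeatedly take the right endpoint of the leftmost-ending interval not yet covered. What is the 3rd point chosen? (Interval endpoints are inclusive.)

Process intervals by earliest right end; each time one isn't hit yet, stab at its right endpoint.
Sorted: [2,3] [3,4] [4,8] [6,9] [9,12] [12,14] [8,15]
{[2,3],[3,4]} hit by 3; {[4,8],[6,9]} hit by 8; {[9,12],[12,14],[8,15]} hit by 12.
Points: 3, 8, 12 (3 total).

12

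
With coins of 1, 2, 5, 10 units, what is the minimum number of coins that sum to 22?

22 − 2×10→2 − 1×2→0
Total coins = 2 + 1 = 3

3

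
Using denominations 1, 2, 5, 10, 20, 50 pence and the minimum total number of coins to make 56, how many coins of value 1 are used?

Greedy: take as many of the largest coin as possible, then repeat with the remainder.
56 = 1×50 + 1×5 + 1×1
Count of 1: 1

1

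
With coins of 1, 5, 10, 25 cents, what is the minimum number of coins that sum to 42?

42 − 1×25→17 − 1×10→7 − 1×5→2 − 2×1→0
Total coins = 1 + 1 + 1 + 2 = 5

5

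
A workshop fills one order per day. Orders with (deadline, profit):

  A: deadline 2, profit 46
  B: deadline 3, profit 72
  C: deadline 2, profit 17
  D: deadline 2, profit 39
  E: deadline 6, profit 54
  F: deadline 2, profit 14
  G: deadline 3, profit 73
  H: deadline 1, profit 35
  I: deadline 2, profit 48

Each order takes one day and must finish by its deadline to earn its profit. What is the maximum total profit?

Sort by profit descending; place each in the latest free slot ≤ its deadline.
By profit: G(d3,73), B(d3,72), E(d6,54), I(d2,48), A(d2,46), D(d2,39), H(d1,35), C(d2,17), F(d2,14)
G→slot 3; B→slot 2; E→slot 6; I→slot 1; A skipped; D skipped; H skipped; C skipped; F skipped.
Profit = 48 + 72 + 73 + 54 = 247

247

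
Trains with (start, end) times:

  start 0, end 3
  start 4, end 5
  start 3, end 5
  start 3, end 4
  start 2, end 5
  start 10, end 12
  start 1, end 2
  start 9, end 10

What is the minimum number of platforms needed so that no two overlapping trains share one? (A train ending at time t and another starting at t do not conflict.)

3

The answer is the maximum number of intervals overlapping at any instant.
Events (time:±→running): 0:+→1 1:+→2 2:-→1 2:+→2 3:-→1 3:+→2 3:+→3 … peak 3.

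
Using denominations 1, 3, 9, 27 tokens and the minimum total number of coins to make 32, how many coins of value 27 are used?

1

32 − 1×27→5 − 1×3→2 − 2×1→0
Count of 27: 1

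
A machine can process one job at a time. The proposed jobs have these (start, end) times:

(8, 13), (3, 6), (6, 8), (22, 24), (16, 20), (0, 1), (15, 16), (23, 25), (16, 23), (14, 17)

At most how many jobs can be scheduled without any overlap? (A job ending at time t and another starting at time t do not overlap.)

Order by finish time; keep every interval that doesn't clash with the previous kept one.
Sorted by end: (0,1)  (3,6)  (6,8)  (8,13)  (15,16)  (14,17)  (16,20)  (16,23)  (22,24)  (23,25)
take (0,1); take (3,6); take (6,8); take (8,13); take (15,16); take (16,20); skip (16,23); take (22,24).
Selected 7 jobs.

7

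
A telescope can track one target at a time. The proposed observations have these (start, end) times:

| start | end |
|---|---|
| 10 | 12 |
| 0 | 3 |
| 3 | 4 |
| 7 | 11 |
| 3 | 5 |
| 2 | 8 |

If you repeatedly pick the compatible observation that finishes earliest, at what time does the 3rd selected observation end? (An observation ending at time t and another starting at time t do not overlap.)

Sorted by end: (0,3)  (3,4)  (3,5)  (2,8)  (7,11)  (10,12)
take (0,3); take (3,4); skip (3,5); take (7,11).
Selected: (0,3) (3,4) (7,11)

11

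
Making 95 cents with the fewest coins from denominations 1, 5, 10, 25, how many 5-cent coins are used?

0

95 − 3×25→20 − 2×10→0
Count of 5: 0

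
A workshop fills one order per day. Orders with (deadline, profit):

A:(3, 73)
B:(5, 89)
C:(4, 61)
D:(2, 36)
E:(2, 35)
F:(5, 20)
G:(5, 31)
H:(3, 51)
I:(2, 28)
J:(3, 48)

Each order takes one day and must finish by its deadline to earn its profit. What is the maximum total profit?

Take jobs in profit order; each goes to the latest open slot no later than its deadline.
By profit: B(d5,89), A(d3,73), C(d4,61), H(d3,51), J(d3,48), D(d2,36), E(d2,35), G(d5,31), I(d2,28), F(d5,20)
B→slot 5; A→slot 3; C→slot 4; H→slot 2; J→slot 1; D skipped; E skipped; G skipped; I skipped; F skipped.
Profit = 48 + 51 + 73 + 61 + 89 = 322

322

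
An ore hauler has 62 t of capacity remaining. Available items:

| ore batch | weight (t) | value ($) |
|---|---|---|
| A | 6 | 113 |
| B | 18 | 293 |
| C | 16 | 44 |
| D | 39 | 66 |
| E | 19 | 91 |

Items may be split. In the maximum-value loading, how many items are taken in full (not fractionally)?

Greedy by value/weight ratio, highest first.
Order: A (113/6=18.83) > B (293/18=16.28) > E (91/19=4.79) > C (44/16=2.75) > D (66/39=1.69)
Fill: take A (6 @ 113) → take B (18 @ 293) → take E (19 @ 91) → take C (16 @ 44) → take 3/39 of D → 5.08; 62/62 used.
4 item(s) taken whole; one partial (take 3/39 of D).

4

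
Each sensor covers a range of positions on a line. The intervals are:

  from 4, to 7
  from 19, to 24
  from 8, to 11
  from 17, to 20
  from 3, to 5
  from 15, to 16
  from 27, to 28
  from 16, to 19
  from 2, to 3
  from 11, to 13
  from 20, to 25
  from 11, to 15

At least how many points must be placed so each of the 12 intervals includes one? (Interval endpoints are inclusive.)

Process intervals by earliest right end; each time one isn't hit yet, stab at its right endpoint.
By right end: [2,3]  [3,5]  [4,7]  [8,11]  [11,13]  [11,15]  [15,16]  [16,19]  [17,20]  [19,24]  [20,25]  [27,28]
[2,3] uncovered → point at 3; [4,7] uncovered → point at 7; [8,11] uncovered → point at 11; [15,16] uncovered → point at 16; [17,20] uncovered → point at 20; [27,28] uncovered → point at 28.
Points: 3, 7, 11, 16, 20, 28 (6 total).

6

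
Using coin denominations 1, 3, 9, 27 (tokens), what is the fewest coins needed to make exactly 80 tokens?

8

80 = 2×27 + 2×9 + 2×3 + 2×1
Total coins = 2 + 2 + 2 + 2 = 8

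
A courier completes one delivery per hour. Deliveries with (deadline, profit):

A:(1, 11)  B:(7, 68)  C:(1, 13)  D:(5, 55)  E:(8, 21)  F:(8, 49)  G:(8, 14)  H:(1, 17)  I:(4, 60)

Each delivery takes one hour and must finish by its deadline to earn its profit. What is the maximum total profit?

Sort by profit descending; place each in the latest free slot ≤ its deadline.
Profit order: B=68 I=60 D=55 F=49 E=21 H=17 G=14 C=13 A=11
Assign: B→slot 7, I→slot 4, D→slot 5, F→slot 8, E→slot 6, H→slot 1, G→slot 3, C skipped, A skipped.
Slots: [1:H] [3:G] [4:I] [5:D] [6:E] [7:B] [8:F]
Profit = 17 + 14 + 60 + 55 + 21 + 68 + 49 = 284

284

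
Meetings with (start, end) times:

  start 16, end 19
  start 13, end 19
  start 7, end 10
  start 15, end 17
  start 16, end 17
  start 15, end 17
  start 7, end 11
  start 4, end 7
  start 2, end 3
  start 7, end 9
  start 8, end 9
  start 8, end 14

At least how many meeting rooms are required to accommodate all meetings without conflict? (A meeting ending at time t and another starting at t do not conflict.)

5

Count concurrent intervals with a sweep; the peak is the room count.
starts: [2, 4, 7, 7, 7, 8, 8, 13, 15, 15, 16, 16]
ends:   [3, 7, 9, 9, 10, 11, 14, 17, 17, 17, 19, 19]
s2→1 e3→0 s4→1 e7→0 s7→1 s7→2 s7→3 s8→4 s8→5  — peak 5.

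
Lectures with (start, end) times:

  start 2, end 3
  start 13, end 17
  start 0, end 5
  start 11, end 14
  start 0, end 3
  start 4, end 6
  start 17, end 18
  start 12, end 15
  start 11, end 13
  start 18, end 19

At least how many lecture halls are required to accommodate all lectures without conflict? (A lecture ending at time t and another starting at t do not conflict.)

3

starts: [0, 0, 2, 4, 11, 11, 12, 13, 17, 18]
ends:   [3, 3, 5, 6, 13, 14, 15, 17, 18, 19]
s0→1 s0→2 s2→3  — peak 3.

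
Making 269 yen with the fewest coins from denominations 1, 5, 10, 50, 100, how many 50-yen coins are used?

Greedy: take as many of the largest coin as possible, then repeat with the remainder.
269 = 2×100 + 1×50 + 1×10 + 1×5 + 4×1
Count of 50: 1

1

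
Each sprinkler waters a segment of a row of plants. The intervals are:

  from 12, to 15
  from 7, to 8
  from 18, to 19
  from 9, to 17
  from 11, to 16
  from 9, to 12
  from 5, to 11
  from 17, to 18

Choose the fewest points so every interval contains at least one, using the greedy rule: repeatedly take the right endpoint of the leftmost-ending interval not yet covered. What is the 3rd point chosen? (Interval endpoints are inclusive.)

18

Process intervals by earliest right end; each time one isn't hit yet, stab at its right endpoint.
By right end: [7,8]  [5,11]  [9,12]  [12,15]  [11,16]  [9,17]  [17,18]  [18,19]
[7,8] uncovered → point at 8; [9,12] uncovered → point at 12; [17,18] uncovered → point at 18.
Points: 8, 12, 18 (3 total).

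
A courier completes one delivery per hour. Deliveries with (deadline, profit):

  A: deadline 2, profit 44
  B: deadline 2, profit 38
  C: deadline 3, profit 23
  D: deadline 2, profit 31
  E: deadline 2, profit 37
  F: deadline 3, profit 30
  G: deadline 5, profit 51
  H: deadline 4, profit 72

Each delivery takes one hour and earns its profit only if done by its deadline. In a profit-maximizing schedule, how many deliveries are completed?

5

Profit order: H=72 G=51 A=44 B=38 E=37 D=31 F=30 C=23
Assign: H→slot 4, G→slot 5, A→slot 2, B→slot 1, E skipped, D skipped, F→slot 3, C skipped.
Slots: [1:B] [2:A] [3:F] [4:H] [5:G]
5 of 8 scheduled.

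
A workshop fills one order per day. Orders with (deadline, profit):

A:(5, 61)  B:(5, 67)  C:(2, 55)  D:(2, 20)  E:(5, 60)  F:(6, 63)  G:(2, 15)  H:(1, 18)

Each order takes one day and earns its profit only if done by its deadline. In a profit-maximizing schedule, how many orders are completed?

6

Profit order: B=67 F=63 A=61 E=60 C=55 D=20 H=18 G=15
Assign: B→slot 5, F→slot 6, A→slot 4, E→slot 3, C→slot 2, D→slot 1, H skipped, G skipped.
Slots: [1:D] [2:C] [3:E] [4:A] [5:B] [6:F]
6 of 8 scheduled.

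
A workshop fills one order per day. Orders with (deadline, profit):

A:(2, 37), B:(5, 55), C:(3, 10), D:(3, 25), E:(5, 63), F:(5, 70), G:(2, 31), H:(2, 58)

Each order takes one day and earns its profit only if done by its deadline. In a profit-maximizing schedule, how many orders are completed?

Take jobs in profit order; each goes to the latest open slot no later than its deadline.
Profit order: F=70 E=63 H=58 B=55 A=37 G=31 D=25 C=10
Assign: F→slot 5, E→slot 4, H→slot 2, B→slot 3, A→slot 1, G skipped, D skipped, C skipped.
Slots: [1:A] [2:H] [3:B] [4:E] [5:F]
5 of 8 scheduled.

5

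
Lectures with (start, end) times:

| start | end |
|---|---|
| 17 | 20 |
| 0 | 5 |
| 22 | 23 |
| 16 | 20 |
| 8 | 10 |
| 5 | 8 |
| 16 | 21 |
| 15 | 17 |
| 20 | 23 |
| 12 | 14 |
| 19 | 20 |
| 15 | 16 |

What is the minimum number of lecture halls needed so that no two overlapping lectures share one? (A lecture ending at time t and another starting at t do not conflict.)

4

Count concurrent intervals with a sweep; the peak is the room count.
starts: [0, 5, 8, 12, 15, 15, 16, 16, 17, 19, 20, 22]
ends:   [5, 8, 10, 14, 16, 17, 20, 20, 20, 21, 23, 23]
s0→1 e5→0 s5→1 e8→0 s8→1 e10→0 s12→1 e14→0 s15→1 s15→2 e16→1 s16→2 s16→3 e17→2 s17→3 s19→4  — peak 4.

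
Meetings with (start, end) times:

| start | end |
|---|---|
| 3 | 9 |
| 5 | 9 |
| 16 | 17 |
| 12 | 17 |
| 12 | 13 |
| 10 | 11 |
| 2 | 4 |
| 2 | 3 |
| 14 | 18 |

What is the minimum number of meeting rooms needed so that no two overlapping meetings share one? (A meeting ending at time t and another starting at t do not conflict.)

Count concurrent intervals with a sweep; the peak is the room count.
starts: [2, 2, 3, 5, 10, 12, 12, 14, 16]
ends:   [3, 4, 9, 9, 11, 13, 17, 17, 18]
s2→1 s2→2 e3→1 s3→2 e4→1 s5→2 e9→1 e9→0 s10→1 e11→0 s12→1 s12→2 e13→1 s14→2 s16→3  — peak 3.

3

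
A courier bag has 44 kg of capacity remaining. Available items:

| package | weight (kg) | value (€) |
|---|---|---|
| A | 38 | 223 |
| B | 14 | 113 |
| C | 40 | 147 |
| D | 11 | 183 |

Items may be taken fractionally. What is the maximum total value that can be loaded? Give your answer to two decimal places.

Ratios (sorted): D 16.64, B 8.07, A 5.87, C 3.67
take D (11 @ 183); take B (14 @ 113); take 19/38 of A → 111.50. Capacity used 44/44.
Total value = 407.50

407.50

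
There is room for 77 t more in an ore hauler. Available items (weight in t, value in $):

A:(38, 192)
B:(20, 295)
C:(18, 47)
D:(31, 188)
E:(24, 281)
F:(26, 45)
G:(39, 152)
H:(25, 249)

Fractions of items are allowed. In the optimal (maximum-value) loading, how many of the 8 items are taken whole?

3

Ratios (sorted): B 14.75, E 11.71, H 9.96, D 6.06, A 5.05, G 3.90, C 2.61, F 1.73
take B (20 @ 295); take E (24 @ 281); take H (25 @ 249); take 8/31 of D → 48.52. Capacity used 77/77.
3 item(s) taken whole; one partial (take 8/31 of D).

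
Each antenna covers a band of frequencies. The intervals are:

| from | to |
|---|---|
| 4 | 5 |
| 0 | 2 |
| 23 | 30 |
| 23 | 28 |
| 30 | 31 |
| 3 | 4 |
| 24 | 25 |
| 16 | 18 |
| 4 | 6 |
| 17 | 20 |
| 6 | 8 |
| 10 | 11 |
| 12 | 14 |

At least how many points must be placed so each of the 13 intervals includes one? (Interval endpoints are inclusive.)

Sort by right endpoint; whenever an interval is uncovered, place a point at its right end.
Sorted: [0,2] [3,4] [4,5] [4,6] [6,8] [10,11] [12,14] [16,18] [17,20] [24,25] [23,28] [23,30] [30,31]
{[0,2]} hit by 2; {[3,4],[4,5],[4,6]} hit by 4; {[6,8]} hit by 8; {[10,11]} hit by 11; {[12,14]} hit by 14; {[16,18],[17,20]} hit by 18; {[24,25],[23,28],[23,30]} hit by 25; {[30,31]} hit by 31.
Points: 2, 4, 8, 11, 14, 18, 25, 31 (8 total).

8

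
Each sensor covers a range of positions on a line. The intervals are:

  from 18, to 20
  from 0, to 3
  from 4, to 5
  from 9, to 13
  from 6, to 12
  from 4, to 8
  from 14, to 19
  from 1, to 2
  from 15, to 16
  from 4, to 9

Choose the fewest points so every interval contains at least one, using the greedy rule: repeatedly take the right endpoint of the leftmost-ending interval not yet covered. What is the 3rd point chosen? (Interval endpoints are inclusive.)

12

By right end: [1,2]  [0,3]  [4,5]  [4,8]  [4,9]  [6,12]  [9,13]  [15,16]  [14,19]  [18,20]
[1,2] uncovered → point at 2; [4,5] uncovered → point at 5; [6,12] uncovered → point at 12; [15,16] uncovered → point at 16; [18,20] uncovered → point at 20.
Points: 2, 5, 12, 16, 20 (5 total).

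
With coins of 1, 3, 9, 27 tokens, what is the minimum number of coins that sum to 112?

112 = 4×27 + 1×3 + 1×1
Total coins = 4 + 1 + 1 = 6

6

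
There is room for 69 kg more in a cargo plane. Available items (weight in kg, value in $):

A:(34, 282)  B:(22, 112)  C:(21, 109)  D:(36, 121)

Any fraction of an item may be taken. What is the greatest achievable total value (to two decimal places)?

462.27

Order: A (282/34=8.29) > C (109/21=5.19) > B (112/22=5.09) > D (121/36=3.36)
Fill: take A (34 @ 282) → take C (21 @ 109) → take 14/22 of B → 71.27; 69/69 used.
Total value = 462.27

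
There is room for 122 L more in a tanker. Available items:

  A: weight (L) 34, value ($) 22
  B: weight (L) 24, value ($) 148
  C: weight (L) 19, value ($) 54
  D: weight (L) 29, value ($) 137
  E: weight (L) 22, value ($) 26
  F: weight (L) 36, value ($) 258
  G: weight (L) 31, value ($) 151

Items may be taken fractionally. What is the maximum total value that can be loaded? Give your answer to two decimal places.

699.68

Greedy by value/weight ratio, highest first.
Ratios (sorted): F 7.17, B 6.17, G 4.87, D 4.72, C 2.84, E 1.18, A 0.65
take F (36 @ 258); take B (24 @ 148); take G (31 @ 151); take D (29 @ 137); take 2/19 of C → 5.68. Capacity used 122/122.
Total value = 699.68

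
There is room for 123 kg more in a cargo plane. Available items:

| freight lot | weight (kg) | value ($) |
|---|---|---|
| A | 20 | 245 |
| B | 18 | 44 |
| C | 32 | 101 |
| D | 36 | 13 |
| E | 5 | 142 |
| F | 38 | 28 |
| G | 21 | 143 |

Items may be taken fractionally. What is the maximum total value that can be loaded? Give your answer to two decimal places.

Ratios (sorted): E 28.40, A 12.25, G 6.81, C 3.16, B 2.44, F 0.74, D 0.36
take E (5 @ 142); take A (20 @ 245); take G (21 @ 143); take C (32 @ 101); take B (18 @ 44); take 27/38 of F → 19.89. Capacity used 123/123.
Total value = 694.89

694.89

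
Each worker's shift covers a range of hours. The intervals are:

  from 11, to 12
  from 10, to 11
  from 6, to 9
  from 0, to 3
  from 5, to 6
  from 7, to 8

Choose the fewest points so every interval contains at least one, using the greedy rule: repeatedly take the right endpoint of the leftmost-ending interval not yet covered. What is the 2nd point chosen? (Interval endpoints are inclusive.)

Sort by right endpoint; whenever an interval is uncovered, place a point at its right end.
Sorted: [0,3] [5,6] [7,8] [6,9] [10,11] [11,12]
{[0,3]} hit by 3; {[5,6]} hit by 6; {[7,8],[6,9]} hit by 8; {[10,11],[11,12]} hit by 11.
Points: 3, 6, 8, 11 (4 total).

6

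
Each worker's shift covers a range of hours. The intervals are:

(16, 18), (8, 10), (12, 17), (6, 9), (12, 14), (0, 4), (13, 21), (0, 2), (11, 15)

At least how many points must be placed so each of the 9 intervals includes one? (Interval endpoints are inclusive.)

Process intervals by earliest right end; each time one isn't hit yet, stab at its right endpoint.
By right end: [0,2]  [0,4]  [6,9]  [8,10]  [12,14]  [11,15]  [12,17]  [16,18]  [13,21]
[0,2] uncovered → point at 2; [6,9] uncovered → point at 9; [12,14] uncovered → point at 14; [16,18] uncovered → point at 18.
Points: 2, 9, 14, 18 (4 total).

4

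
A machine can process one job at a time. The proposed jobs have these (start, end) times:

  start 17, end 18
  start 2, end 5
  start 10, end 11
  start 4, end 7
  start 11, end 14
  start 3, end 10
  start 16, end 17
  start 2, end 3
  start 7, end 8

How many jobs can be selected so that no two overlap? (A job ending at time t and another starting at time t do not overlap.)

7

Sorted by end: (2,3)  (2,5)  (4,7)  (7,8)  (3,10)  (10,11)  (11,14)  (16,17)  (17,18)
take (2,3); take (4,7); take (7,8); take (10,11); take (11,14); take (16,17); take (17,18).
Selected 7 jobs.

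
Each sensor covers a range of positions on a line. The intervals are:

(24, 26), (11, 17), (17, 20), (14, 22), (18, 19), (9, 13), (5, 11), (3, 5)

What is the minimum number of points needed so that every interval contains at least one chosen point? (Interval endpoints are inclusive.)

By right end: [3,5]  [5,11]  [9,13]  [11,17]  [18,19]  [17,20]  [14,22]  [24,26]
[3,5] uncovered → point at 5; [9,13] uncovered → point at 13; [18,19] uncovered → point at 19; [24,26] uncovered → point at 26.
Points: 5, 13, 19, 26 (4 total).

4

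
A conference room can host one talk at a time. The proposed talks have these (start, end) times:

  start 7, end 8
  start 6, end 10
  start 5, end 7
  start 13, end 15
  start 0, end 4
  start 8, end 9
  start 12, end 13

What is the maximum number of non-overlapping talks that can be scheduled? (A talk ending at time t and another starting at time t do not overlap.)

6

By end time: (0,4), (5,7), (7,8), (8,9), (6,10), (12,13), (13,15).
Pick (0,4); next start ≥ 4 → (5,7); next start ≥ 7 → (7,8); next start ≥ 8 → (8,9); next start ≥ 9 → (12,13); next start ≥ 13 → (13,15).
Selected 6 talks.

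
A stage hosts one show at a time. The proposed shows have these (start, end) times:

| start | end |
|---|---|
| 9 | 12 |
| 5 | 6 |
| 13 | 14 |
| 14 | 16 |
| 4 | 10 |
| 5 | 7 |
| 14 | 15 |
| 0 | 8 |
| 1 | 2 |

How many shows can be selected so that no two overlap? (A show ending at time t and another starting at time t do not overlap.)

5

Sort by end time and greedily take each interval whose start is ≥ the last chosen end.
By end time: (1,2), (5,6), (5,7), (0,8), (4,10), (9,12), (13,14), (14,15), (14,16).
Pick (1,2); next start ≥ 2 → (5,6); next start ≥ 6 → (9,12); next start ≥ 12 → (13,14); next start ≥ 14 → (14,15).
Selected 5 shows.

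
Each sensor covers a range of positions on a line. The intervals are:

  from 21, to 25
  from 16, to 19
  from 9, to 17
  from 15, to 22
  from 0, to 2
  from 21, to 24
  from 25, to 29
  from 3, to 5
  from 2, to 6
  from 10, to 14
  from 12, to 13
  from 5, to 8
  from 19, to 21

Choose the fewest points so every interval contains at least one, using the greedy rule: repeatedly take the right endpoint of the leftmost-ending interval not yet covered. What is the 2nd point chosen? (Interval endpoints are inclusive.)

5

Process intervals by earliest right end; each time one isn't hit yet, stab at its right endpoint.
By right end: [0,2]  [3,5]  [2,6]  [5,8]  [12,13]  [10,14]  [9,17]  [16,19]  [19,21]  [15,22]  [21,24]  [21,25]  [25,29]
[0,2] uncovered → point at 2; [3,5] uncovered → point at 5; [12,13] uncovered → point at 13; [16,19] uncovered → point at 19; [21,24] uncovered → point at 24; [25,29] uncovered → point at 29.
Points: 2, 5, 13, 19, 24, 29 (6 total).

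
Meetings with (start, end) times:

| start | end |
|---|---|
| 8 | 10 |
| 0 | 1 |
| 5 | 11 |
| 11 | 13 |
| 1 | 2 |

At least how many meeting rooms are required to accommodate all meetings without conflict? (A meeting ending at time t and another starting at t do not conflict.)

starts: [0, 1, 5, 8, 11]
ends:   [1, 2, 10, 11, 13]
s0→1 e1→0 s1→1 e2→0 s5→1 s8→2  — peak 2.

2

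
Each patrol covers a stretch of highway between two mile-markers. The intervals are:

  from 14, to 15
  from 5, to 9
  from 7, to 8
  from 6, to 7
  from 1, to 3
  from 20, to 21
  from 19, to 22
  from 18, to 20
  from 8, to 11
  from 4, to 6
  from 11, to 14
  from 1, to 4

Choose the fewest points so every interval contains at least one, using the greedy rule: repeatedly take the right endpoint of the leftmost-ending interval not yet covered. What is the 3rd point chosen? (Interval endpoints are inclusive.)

8

Sorted: [1,3] [1,4] [4,6] [6,7] [7,8] [5,9] [8,11] [11,14] [14,15] [18,20] [20,21] [19,22]
{[1,3],[1,4]} hit by 3; {[4,6],[6,7]} hit by 6; {[7,8],[5,9],[8,11]} hit by 8; {[11,14],[14,15]} hit by 14; {[18,20],[20,21],[19,22]} hit by 20.
Points: 3, 6, 8, 14, 20 (5 total).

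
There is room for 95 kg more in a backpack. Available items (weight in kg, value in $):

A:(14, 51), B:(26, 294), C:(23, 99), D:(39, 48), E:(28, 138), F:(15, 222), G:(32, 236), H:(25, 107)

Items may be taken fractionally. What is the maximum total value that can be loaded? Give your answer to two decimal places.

Order: F (222/15=14.80) > B (294/26=11.31) > G (236/32=7.38) > E (138/28=4.93) > C (99/23=4.30) > H (107/25=4.28) > A (51/14=3.64) > D (48/39=1.23)
Fill: take F (15 @ 222) → take B (26 @ 294) → take G (32 @ 236) → take 22/28 of E → 108.43; 95/95 used.
Total value = 860.43

860.43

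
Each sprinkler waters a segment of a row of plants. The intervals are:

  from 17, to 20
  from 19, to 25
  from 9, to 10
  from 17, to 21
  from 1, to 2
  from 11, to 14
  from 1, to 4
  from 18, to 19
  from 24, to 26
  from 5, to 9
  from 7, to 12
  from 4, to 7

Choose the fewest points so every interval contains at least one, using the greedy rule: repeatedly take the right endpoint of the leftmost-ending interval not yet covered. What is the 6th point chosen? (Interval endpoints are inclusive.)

By right end: [1,2]  [1,4]  [4,7]  [5,9]  [9,10]  [7,12]  [11,14]  [18,19]  [17,20]  [17,21]  [19,25]  [24,26]
[1,2] uncovered → point at 2; [4,7] uncovered → point at 7; [9,10] uncovered → point at 10; [11,14] uncovered → point at 14; [18,19] uncovered → point at 19; [24,26] uncovered → point at 26.
Points: 2, 7, 10, 14, 19, 26 (6 total).

26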